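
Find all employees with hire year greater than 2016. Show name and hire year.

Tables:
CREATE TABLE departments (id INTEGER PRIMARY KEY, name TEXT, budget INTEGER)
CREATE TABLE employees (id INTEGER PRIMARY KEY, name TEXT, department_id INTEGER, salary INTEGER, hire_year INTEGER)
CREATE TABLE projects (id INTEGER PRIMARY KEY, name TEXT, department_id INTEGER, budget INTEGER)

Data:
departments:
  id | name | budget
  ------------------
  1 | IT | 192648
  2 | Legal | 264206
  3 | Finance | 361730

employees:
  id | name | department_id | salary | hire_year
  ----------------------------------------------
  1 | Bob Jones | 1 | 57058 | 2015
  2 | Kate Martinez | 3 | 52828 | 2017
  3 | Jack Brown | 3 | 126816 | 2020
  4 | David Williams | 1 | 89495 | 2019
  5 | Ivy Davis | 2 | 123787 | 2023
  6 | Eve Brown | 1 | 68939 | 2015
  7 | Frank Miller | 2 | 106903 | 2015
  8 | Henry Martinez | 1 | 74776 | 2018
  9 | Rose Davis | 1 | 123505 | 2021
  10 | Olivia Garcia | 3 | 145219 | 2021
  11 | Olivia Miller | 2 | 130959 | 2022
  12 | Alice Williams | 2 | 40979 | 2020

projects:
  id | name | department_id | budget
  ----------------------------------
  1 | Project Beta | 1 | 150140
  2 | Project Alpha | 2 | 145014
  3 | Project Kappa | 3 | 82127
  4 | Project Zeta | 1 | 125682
SELECT name, hire_year FROM employees WHERE hire_year > 2016

Execution result:
name | hire_year
Kate Martinez | 2017
Jack Brown | 2020
David Williams | 2019
Ivy Davis | 2023
Henry Martinez | 2018
Rose Davis | 2021
Olivia Garcia | 2021
Olivia Miller | 2022
Alice Williams | 2020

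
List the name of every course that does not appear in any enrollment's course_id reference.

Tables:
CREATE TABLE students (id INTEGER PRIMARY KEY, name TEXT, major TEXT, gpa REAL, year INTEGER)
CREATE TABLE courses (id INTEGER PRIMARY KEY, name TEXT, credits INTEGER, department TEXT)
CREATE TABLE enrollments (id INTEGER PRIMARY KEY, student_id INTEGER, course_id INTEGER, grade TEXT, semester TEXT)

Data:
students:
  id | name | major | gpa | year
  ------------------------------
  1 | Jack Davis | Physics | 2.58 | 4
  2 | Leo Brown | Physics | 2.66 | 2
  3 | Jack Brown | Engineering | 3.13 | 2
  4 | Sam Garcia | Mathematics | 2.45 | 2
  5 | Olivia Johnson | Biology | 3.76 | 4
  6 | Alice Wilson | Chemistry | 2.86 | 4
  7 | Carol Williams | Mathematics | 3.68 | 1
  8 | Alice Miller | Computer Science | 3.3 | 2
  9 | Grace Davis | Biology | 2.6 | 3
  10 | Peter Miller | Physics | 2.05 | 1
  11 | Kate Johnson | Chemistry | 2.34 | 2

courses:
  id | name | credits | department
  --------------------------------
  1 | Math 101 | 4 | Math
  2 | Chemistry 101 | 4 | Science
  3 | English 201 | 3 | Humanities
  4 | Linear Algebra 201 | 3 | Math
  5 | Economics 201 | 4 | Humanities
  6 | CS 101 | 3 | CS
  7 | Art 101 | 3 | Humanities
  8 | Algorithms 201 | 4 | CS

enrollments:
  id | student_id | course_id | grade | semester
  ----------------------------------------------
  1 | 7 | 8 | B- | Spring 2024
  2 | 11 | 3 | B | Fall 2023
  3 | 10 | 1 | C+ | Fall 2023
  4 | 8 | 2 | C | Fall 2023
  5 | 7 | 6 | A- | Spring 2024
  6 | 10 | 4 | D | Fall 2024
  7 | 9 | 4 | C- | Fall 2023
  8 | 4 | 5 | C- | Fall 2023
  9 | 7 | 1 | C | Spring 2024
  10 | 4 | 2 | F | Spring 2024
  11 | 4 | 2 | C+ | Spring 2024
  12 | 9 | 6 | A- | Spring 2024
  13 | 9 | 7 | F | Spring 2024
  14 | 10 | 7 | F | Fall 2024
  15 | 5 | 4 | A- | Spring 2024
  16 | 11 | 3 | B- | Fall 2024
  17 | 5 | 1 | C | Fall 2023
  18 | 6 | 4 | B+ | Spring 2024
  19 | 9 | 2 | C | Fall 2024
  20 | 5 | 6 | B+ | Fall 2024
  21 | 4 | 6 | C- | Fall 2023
SELECT p.name FROM courses p LEFT JOIN enrollments c ON c.course_id = p.id WHERE c.id IS NULL

Execution result:
(no rows)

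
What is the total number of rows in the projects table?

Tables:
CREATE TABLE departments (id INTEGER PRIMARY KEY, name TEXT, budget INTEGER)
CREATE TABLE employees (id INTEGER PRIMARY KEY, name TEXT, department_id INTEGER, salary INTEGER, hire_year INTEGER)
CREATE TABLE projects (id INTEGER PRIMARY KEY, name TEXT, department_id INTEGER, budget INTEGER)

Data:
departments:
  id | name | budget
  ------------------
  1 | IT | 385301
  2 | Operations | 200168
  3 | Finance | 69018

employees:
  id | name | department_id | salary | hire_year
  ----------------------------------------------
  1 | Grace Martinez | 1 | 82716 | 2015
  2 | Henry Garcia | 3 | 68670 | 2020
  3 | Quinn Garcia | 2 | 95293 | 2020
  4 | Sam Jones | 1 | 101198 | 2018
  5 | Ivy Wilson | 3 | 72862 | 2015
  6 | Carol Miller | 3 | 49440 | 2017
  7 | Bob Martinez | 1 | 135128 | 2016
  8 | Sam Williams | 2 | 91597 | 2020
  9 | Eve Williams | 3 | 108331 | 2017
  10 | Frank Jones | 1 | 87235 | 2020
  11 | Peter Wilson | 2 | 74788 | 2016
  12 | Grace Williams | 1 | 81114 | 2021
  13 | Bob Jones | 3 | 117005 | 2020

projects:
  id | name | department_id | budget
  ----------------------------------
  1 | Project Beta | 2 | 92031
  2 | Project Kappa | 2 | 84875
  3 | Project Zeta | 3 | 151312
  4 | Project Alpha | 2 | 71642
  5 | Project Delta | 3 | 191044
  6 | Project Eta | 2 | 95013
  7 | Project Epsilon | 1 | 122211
SELECT COUNT(*) FROM projects

Execution result:
7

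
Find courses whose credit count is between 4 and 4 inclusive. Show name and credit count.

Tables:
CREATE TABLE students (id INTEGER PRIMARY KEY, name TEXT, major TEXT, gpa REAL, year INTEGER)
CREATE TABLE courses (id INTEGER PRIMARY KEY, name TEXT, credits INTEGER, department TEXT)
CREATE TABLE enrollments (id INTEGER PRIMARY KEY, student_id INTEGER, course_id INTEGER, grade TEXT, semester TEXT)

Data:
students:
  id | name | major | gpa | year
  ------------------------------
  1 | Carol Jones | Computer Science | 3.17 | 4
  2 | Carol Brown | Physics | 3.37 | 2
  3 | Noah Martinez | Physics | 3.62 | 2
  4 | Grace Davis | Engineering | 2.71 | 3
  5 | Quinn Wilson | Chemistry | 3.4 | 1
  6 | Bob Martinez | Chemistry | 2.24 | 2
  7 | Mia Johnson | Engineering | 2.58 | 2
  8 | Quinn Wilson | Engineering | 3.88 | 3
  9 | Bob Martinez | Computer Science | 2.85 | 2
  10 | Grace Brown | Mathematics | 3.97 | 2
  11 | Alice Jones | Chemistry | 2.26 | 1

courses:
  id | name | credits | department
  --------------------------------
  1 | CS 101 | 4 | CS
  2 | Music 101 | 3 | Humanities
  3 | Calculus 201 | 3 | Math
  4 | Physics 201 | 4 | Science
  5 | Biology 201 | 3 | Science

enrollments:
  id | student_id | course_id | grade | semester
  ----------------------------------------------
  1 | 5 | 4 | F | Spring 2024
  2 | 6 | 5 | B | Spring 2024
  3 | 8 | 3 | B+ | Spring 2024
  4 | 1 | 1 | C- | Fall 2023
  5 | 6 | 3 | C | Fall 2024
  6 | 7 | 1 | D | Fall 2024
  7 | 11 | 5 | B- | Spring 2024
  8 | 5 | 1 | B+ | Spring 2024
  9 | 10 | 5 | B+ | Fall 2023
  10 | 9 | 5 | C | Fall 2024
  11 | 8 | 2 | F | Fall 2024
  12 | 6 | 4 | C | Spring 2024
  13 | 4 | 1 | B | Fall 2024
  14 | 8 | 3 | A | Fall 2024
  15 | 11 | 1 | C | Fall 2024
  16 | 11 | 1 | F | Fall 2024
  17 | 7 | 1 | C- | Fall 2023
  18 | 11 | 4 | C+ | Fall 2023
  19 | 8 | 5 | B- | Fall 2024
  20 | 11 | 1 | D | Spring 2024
SELECT name, credits FROM courses WHERE credits BETWEEN 4 AND 4

Execution result:
name | credits
CS 101 | 4
Physics 201 | 4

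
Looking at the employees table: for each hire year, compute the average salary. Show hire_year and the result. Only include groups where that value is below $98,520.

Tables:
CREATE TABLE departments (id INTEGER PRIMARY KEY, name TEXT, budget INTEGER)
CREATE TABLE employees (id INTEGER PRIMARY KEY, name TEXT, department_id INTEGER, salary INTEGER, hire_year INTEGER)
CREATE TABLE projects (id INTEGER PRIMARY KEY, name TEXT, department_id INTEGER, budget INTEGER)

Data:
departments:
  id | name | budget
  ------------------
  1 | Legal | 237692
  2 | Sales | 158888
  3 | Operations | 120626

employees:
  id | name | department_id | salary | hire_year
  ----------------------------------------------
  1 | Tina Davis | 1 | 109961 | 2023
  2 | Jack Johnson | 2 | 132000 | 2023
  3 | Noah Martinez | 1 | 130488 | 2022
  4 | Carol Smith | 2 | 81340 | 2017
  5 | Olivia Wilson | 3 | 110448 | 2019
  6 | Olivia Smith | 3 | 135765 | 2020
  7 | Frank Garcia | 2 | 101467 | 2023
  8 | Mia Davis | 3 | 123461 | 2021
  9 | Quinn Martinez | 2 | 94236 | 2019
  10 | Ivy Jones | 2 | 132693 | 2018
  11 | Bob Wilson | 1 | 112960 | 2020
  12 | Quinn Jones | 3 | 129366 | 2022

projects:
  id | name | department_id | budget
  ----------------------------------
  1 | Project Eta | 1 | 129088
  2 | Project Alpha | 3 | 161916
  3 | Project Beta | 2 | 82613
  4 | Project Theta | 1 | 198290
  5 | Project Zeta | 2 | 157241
SELECT hire_year, AVG(salary) AS avg_salary FROM employees GROUP BY hire_year HAVING AVG(salary) < 98520

Execution result:
hire_year | avg_salary
2017 | 81340.00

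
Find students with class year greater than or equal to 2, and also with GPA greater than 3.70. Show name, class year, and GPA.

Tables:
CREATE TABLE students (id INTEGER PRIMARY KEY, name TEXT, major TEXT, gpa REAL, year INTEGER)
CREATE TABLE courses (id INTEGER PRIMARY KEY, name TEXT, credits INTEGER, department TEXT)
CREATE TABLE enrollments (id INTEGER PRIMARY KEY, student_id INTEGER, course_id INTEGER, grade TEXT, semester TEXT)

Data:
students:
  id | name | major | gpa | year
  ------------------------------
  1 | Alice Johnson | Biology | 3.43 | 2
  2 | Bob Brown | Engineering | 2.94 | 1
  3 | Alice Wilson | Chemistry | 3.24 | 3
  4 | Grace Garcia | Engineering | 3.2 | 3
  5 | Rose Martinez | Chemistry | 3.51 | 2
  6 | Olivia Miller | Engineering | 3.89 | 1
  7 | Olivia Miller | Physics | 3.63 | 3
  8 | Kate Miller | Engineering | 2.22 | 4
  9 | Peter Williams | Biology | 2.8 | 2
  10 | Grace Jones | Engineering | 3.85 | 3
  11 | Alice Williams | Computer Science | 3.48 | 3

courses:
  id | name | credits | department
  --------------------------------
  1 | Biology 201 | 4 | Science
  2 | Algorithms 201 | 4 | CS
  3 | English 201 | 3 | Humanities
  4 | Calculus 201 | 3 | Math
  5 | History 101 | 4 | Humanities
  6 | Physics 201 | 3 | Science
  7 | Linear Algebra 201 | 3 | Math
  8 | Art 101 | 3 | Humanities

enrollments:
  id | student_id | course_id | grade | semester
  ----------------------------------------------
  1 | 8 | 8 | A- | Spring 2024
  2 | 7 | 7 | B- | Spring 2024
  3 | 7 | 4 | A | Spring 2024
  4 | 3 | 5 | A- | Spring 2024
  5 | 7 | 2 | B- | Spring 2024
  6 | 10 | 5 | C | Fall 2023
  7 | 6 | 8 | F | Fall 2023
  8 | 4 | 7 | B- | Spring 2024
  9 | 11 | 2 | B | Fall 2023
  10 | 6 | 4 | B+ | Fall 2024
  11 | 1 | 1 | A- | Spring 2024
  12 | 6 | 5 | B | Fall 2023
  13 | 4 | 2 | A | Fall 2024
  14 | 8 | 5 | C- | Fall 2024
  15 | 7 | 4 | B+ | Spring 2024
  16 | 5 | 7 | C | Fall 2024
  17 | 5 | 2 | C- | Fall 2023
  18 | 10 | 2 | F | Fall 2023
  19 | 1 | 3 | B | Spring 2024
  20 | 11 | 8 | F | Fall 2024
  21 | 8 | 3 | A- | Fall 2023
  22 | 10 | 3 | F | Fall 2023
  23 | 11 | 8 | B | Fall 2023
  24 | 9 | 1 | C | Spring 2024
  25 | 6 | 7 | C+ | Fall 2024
SELECT name, year, gpa FROM students WHERE year >= 2 AND gpa > 3.7

Execution result:
name | year | gpa
Grace Jones | 3 | 3.85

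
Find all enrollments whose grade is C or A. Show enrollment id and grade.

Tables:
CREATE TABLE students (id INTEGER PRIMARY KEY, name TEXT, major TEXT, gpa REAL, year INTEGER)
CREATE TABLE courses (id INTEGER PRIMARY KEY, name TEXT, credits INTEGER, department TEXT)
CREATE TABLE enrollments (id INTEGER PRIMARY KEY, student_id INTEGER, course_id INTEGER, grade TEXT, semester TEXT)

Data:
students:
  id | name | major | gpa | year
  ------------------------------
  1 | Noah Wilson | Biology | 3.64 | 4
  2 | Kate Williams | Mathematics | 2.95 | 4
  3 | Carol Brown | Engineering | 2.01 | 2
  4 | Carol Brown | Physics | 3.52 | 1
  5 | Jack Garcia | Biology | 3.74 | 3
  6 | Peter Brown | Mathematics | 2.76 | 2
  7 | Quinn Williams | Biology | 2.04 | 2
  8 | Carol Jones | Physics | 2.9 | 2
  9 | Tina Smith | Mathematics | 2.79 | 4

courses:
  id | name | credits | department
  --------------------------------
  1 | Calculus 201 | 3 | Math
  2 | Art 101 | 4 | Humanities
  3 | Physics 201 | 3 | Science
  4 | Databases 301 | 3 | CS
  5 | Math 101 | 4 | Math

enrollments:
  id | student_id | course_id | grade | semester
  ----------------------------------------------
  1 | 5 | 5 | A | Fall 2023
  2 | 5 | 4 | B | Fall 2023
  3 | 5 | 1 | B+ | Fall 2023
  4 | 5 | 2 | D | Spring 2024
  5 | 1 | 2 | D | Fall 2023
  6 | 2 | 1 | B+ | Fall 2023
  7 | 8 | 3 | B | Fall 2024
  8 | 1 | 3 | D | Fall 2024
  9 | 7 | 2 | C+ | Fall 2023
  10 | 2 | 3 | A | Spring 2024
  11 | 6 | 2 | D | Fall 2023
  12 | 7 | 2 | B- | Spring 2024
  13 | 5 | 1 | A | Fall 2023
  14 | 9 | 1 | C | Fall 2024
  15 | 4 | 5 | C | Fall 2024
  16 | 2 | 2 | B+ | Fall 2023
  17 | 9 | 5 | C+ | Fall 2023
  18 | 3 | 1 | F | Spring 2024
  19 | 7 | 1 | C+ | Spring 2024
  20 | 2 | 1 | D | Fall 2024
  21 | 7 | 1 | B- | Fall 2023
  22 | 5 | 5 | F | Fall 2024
SELECT id, grade FROM enrollments WHERE grade IN ('C', 'A')

Execution result:
id | grade
1 | A
10 | A
13 | A
14 | C
15 | C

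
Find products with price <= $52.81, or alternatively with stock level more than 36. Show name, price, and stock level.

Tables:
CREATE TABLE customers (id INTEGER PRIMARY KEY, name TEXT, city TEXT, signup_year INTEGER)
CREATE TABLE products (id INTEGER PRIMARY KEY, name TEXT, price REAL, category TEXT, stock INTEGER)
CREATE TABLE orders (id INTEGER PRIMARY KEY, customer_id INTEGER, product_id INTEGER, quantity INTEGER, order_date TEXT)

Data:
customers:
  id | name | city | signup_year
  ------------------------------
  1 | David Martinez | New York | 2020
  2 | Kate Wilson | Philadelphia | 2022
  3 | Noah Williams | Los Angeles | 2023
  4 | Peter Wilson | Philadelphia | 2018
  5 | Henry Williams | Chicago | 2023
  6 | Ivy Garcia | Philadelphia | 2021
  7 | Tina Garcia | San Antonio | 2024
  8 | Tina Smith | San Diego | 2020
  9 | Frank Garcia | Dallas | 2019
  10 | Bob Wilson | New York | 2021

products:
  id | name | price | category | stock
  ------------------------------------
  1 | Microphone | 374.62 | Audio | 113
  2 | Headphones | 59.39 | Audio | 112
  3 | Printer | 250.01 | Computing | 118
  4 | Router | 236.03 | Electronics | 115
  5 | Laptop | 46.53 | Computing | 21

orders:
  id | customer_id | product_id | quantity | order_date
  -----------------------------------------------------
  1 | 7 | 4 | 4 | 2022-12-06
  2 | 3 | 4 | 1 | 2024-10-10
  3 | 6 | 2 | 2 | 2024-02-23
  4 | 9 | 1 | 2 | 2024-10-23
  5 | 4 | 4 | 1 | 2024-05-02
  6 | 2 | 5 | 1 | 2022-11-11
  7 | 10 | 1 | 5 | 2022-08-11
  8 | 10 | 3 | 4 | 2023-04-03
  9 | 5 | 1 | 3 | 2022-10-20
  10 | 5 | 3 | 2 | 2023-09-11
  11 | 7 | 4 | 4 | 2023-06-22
SELECT name, price, stock FROM products WHERE price <= 52.81 OR stock > 36

Execution result:
name | price | stock
Microphone | 374.62 | 113
Headphones | 59.39 | 112
Printer | 250.01 | 118
Router | 236.03 | 115
Laptop | 46.53 | 21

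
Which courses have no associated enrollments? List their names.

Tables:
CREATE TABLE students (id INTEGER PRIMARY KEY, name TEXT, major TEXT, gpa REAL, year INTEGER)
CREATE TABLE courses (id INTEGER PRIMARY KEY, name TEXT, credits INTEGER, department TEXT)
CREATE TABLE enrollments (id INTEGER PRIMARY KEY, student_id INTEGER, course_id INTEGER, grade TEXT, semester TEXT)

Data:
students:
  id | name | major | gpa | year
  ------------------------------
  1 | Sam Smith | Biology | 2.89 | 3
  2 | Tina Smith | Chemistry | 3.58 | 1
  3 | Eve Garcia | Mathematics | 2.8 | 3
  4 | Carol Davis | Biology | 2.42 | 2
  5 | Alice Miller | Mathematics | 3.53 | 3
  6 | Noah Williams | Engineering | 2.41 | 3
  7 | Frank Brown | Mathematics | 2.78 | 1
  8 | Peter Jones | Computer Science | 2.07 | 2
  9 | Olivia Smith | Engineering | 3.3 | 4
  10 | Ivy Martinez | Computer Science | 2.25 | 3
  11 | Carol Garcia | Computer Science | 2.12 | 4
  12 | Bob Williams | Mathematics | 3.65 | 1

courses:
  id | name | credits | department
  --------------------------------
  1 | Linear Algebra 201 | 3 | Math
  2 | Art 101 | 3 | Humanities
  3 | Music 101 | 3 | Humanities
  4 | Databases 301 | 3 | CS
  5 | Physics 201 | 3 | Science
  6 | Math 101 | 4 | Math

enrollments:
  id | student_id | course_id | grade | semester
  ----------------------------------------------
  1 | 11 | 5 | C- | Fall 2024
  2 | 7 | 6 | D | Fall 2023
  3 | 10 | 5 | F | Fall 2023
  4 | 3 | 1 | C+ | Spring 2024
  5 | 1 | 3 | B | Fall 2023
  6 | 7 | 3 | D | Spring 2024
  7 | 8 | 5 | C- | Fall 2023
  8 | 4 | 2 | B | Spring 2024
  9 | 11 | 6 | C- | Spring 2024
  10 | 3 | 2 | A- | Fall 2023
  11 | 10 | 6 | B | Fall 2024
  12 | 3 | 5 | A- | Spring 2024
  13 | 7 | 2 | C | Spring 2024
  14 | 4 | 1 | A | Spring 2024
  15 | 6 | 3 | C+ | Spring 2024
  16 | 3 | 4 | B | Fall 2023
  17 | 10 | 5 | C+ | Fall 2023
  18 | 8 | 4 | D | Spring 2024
SELECT p.name FROM courses p LEFT JOIN enrollments c ON c.course_id = p.id WHERE c.id IS NULL

Execution result:
(no rows)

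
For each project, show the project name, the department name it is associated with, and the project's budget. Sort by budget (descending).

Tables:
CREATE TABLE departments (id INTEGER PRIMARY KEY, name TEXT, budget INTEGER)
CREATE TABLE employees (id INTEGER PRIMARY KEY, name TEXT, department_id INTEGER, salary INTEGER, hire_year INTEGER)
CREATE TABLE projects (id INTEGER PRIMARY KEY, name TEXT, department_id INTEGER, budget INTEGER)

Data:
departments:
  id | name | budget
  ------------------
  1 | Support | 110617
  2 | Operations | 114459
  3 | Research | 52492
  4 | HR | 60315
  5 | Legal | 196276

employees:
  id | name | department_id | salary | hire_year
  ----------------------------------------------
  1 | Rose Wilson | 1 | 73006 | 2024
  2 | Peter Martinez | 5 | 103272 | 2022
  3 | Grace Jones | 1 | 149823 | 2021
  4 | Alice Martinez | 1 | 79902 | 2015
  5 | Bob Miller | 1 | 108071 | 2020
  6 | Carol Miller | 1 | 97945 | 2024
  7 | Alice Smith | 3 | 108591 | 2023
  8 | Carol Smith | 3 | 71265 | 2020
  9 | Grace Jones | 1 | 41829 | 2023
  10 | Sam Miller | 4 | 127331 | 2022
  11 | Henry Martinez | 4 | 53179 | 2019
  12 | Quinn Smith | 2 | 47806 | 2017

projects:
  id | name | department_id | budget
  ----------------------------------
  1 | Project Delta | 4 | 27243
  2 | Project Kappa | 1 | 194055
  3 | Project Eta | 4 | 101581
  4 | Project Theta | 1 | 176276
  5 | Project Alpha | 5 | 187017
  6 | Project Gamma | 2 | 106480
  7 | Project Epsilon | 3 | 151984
SELECT c.name, p.name AS department, c.budget FROM projects c JOIN departments p ON c.department_id = p.id ORDER BY c.budget DESC

Execution result:
name | department | budget
Project Kappa | Support | 194055
Project Alpha | Legal | 187017
Project Theta | Support | 176276
Project Epsilon | Research | 151984
Project Gamma | Operations | 106480
Project Eta | HR | 101581
Project Delta | HR | 27243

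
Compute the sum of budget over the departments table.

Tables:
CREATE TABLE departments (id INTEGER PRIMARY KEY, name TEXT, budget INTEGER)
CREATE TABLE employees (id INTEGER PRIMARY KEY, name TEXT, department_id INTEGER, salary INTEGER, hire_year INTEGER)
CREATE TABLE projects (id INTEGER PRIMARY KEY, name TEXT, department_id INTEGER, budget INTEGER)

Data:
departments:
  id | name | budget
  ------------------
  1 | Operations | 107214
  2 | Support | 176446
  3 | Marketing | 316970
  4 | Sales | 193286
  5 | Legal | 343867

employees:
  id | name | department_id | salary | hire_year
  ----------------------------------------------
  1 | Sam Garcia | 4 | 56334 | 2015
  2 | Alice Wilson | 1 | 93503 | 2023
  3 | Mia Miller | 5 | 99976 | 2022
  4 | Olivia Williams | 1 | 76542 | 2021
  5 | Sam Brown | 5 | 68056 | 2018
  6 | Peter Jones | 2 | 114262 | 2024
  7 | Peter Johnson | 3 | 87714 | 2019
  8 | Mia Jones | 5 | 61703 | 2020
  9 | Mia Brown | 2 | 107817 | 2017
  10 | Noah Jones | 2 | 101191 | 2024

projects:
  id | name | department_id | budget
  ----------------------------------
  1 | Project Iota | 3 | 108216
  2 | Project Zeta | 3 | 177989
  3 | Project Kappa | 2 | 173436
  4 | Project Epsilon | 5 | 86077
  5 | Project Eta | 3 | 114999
SELECT SUM(budget) FROM departments

Execution result:
1137783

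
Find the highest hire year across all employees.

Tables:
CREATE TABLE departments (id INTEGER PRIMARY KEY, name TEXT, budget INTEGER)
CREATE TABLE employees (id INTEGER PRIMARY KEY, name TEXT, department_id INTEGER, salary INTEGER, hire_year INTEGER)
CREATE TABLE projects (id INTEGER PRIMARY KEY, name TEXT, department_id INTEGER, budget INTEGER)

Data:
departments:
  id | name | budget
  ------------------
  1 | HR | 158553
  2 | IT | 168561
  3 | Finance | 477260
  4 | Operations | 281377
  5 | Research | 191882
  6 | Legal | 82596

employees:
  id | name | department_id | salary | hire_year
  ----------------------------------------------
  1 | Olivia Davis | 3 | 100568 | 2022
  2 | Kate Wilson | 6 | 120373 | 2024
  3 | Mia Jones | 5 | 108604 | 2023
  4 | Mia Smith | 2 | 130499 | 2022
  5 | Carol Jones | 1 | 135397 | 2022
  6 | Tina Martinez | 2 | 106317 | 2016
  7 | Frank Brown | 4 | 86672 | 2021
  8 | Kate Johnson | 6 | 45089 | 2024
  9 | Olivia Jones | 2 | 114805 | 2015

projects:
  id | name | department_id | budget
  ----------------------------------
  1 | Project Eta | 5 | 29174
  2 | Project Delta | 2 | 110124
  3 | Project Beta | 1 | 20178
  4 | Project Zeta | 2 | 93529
SELECT MAX(hire_year) FROM employees

Execution result:
2024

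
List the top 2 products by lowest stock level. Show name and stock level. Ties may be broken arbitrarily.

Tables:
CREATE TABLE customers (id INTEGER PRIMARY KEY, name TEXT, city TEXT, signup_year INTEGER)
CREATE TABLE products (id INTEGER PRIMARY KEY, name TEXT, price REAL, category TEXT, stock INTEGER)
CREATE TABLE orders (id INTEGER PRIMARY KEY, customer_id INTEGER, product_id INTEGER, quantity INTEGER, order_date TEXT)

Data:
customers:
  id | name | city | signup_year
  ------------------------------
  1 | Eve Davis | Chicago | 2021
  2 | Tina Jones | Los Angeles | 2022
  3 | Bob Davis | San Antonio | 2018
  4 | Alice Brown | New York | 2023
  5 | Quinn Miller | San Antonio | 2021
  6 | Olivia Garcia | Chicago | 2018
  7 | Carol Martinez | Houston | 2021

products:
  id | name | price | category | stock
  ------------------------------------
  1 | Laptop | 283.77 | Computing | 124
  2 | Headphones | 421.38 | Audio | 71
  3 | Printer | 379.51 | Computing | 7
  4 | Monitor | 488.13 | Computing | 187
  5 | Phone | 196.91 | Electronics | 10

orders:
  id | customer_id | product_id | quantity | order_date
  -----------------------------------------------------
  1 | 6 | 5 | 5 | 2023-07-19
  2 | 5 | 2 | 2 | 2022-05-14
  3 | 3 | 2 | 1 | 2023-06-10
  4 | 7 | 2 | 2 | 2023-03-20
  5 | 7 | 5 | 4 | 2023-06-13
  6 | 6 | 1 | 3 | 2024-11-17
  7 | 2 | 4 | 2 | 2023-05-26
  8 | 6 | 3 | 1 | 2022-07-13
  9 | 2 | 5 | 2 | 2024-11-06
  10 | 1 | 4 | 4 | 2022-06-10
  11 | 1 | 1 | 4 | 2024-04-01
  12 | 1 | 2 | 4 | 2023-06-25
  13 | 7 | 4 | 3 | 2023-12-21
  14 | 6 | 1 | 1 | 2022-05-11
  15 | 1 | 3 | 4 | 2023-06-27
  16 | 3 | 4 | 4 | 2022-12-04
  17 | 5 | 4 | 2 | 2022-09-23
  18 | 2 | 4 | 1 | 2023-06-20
SELECT name, stock FROM products ORDER BY stock ASC LIMIT 2

Execution result:
name | stock
Printer | 7
Phone | 10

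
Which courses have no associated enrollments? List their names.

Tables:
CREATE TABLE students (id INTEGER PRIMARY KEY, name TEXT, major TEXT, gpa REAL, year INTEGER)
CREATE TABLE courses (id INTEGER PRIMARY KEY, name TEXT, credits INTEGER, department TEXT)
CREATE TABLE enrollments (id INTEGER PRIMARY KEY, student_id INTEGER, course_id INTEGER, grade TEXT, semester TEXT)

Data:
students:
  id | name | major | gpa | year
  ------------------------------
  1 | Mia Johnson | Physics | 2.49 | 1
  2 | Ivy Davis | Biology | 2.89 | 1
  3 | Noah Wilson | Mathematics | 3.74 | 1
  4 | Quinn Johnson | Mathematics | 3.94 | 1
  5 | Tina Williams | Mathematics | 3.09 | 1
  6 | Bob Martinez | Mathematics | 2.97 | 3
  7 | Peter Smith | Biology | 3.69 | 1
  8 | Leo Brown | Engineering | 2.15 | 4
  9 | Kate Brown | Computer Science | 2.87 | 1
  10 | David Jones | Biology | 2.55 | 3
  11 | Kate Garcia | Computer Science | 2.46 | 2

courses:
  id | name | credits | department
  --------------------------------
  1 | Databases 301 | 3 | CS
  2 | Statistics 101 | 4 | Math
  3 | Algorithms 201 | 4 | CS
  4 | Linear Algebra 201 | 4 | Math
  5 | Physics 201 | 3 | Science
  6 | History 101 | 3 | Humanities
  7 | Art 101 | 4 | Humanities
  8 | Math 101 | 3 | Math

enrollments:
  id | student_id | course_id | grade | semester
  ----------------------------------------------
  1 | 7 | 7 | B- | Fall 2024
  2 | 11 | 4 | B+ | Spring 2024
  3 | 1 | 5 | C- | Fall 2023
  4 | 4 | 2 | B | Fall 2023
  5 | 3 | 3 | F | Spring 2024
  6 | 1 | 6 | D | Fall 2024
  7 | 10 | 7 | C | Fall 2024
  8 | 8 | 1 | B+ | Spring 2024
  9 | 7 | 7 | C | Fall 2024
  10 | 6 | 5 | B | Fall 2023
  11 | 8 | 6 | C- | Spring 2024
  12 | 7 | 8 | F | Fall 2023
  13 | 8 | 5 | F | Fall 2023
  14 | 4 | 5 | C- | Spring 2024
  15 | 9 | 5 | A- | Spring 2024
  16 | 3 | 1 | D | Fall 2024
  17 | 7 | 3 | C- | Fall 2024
SELECT p.name FROM courses p LEFT JOIN enrollments c ON c.course_id = p.id WHERE c.id IS NULL

Execution result:
(no rows)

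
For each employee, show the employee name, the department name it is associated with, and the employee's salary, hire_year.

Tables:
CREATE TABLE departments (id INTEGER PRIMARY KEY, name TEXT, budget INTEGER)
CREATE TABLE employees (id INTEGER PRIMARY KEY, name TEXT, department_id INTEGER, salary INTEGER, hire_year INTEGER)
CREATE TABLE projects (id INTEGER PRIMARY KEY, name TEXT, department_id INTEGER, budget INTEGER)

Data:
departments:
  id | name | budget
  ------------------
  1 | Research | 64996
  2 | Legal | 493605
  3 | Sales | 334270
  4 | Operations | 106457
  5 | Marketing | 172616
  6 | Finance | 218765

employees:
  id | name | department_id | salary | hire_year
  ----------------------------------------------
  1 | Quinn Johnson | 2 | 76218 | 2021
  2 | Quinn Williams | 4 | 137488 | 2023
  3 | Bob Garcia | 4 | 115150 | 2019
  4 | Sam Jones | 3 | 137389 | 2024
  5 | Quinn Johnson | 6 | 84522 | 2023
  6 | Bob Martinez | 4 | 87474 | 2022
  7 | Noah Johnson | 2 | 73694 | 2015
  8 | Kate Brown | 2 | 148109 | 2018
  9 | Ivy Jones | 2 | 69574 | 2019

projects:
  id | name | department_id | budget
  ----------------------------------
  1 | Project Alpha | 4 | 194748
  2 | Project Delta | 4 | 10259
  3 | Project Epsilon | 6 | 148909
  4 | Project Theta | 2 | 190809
SELECT c.name, p.name AS department, c.salary, c.hire_year FROM employees c JOIN departments p ON c.department_id = p.id

Execution result:
name | department | salary | hire_year
Quinn Johnson | Legal | 76218 | 2021
Quinn Williams | Operations | 137488 | 2023
Bob Garcia | Operations | 115150 | 2019
Sam Jones | Sales | 137389 | 2024
Quinn Johnson | Finance | 84522 | 2023
Bob Martinez | Operations | 87474 | 2022
Noah Johnson | Legal | 73694 | 2015
Kate Brown | Legal | 148109 | 2018
Ivy Jones | Legal | 69574 | 2019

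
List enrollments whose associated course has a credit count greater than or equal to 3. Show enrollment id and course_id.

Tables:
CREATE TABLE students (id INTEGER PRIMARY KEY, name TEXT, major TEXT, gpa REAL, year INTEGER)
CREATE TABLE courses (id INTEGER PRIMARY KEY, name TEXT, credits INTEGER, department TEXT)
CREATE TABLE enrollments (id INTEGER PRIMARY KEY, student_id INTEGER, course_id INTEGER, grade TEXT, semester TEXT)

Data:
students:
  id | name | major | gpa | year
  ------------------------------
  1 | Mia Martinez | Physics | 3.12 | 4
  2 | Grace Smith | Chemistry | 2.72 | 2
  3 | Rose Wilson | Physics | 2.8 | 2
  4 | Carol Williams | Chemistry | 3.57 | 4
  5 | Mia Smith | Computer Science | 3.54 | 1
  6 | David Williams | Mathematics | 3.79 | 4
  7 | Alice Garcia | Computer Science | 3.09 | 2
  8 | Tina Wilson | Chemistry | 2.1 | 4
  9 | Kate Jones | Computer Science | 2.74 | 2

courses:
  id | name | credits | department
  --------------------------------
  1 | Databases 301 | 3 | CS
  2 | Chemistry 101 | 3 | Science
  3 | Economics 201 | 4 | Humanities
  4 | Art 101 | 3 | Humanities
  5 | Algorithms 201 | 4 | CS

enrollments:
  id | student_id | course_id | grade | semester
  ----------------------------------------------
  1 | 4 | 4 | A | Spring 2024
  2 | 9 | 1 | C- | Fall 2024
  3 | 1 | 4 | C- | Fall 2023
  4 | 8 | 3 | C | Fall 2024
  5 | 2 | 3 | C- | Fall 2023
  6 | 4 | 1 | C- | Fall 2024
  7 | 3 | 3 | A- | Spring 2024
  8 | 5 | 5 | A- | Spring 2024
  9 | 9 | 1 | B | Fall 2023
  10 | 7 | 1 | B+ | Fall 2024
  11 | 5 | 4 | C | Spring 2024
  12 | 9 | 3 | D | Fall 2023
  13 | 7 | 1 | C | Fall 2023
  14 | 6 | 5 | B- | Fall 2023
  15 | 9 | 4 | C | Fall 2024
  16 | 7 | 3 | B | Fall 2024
SELECT id, course_id FROM enrollments WHERE course_id IN (SELECT id FROM courses WHERE credits >= 3)

Execution result:
id | course_id
1 | 4
2 | 1
3 | 4
4 | 3
5 | 3
6 | 1
7 | 3
8 | 5
9 | 1
10 | 1
11 | 4
12 | 3
13 | 1
14 | 5
15 | 4
16 | 3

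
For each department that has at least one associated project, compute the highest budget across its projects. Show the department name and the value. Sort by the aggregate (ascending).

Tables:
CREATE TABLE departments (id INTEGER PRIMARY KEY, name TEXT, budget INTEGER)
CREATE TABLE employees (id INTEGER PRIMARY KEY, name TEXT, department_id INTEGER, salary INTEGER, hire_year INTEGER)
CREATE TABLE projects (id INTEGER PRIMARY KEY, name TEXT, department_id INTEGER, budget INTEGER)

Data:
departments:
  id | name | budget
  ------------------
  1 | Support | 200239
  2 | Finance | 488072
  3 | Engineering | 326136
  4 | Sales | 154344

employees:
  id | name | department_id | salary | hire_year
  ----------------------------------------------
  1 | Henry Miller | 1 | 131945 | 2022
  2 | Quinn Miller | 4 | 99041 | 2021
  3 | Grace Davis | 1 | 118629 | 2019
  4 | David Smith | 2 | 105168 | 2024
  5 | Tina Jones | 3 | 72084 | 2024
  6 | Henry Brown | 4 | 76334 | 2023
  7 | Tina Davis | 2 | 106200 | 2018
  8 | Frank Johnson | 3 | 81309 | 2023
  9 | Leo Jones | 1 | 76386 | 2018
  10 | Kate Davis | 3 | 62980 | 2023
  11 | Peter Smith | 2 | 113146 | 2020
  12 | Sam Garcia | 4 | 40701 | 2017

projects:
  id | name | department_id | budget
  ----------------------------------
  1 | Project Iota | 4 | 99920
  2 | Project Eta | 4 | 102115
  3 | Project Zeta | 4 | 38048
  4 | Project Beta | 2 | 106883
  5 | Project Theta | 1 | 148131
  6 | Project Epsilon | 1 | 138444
SELECT p.name, MAX(c.budget) AS max_budget FROM projects c JOIN departments p ON c.department_id = p.id GROUP BY p.id, p.name ORDER BY max_budget ASC

Execution result:
name | max_budget
Sales | 102115
Finance | 106883
Support | 148131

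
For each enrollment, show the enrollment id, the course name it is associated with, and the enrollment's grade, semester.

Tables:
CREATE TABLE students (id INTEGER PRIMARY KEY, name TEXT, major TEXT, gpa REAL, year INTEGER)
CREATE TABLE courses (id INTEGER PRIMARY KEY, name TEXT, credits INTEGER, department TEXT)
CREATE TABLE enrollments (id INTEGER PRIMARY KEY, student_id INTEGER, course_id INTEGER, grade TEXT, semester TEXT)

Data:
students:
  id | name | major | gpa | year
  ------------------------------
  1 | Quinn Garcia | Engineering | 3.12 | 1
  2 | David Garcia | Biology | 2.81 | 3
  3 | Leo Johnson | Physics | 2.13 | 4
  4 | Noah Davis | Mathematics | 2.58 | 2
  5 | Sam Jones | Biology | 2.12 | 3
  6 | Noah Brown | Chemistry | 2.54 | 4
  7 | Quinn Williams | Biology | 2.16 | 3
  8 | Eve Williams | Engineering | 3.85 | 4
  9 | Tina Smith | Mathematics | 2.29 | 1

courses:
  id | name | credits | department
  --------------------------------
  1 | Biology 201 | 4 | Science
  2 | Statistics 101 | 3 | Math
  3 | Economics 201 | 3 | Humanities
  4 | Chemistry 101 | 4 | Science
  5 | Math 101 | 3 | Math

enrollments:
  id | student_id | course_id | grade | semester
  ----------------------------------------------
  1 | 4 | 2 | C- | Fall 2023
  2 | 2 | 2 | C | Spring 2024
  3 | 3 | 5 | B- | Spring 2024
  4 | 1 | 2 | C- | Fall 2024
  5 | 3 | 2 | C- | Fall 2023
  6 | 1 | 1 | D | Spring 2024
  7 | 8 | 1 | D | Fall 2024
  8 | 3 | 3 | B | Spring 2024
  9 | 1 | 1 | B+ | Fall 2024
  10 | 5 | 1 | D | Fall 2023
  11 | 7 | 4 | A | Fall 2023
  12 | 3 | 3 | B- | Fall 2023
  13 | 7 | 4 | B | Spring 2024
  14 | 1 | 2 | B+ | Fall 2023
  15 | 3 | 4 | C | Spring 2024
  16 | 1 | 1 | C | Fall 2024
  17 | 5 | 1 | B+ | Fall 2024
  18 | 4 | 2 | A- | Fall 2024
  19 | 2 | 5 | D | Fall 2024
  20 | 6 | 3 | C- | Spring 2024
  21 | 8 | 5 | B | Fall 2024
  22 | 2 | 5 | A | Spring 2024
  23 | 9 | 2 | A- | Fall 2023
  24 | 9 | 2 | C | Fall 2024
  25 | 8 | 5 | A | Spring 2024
SELECT c.id, p.name AS course, c.grade, c.semester FROM enrollments c JOIN courses p ON c.course_id = p.id

Execution result:
id | course | grade | semester
1 | Statistics 101 | C- | Fall 2023
2 | Statistics 101 | C | Spring 2024
3 | Math 101 | B- | Spring 2024
4 | Statistics 101 | C- | Fall 2024
5 | Statistics 101 | C- | Fall 2023
6 | Biology 201 | D | Spring 2024
7 | Biology 201 | D | Fall 2024
8 | Economics 201 | B | Spring 2024
9 | Biology 201 | B+ | Fall 2024
10 | Biology 201 | D | Fall 2023
11 | Chemistry 101 | A | Fall 2023
12 | Economics 201 | B- | Fall 2023
13 | Chemistry 101 | B | Spring 2024
14 | Statistics 101 | B+ | Fall 2023
15 | Chemistry 101 | C | Spring 2024
16 | Biology 201 | C | Fall 2024
17 | Biology 201 | B+ | Fall 2024
18 | Statistics 101 | A- | Fall 2024
19 | Math 101 | D | Fall 2024
20 | Economics 201 | C- | Spring 2024
21 | Math 101 | B | Fall 2024
22 | Math 101 | A | Spring 2024
23 | Statistics 101 | A- | Fall 2023
24 | Statistics 101 | C | Fall 2024
25 | Math 101 | A | Spring 2024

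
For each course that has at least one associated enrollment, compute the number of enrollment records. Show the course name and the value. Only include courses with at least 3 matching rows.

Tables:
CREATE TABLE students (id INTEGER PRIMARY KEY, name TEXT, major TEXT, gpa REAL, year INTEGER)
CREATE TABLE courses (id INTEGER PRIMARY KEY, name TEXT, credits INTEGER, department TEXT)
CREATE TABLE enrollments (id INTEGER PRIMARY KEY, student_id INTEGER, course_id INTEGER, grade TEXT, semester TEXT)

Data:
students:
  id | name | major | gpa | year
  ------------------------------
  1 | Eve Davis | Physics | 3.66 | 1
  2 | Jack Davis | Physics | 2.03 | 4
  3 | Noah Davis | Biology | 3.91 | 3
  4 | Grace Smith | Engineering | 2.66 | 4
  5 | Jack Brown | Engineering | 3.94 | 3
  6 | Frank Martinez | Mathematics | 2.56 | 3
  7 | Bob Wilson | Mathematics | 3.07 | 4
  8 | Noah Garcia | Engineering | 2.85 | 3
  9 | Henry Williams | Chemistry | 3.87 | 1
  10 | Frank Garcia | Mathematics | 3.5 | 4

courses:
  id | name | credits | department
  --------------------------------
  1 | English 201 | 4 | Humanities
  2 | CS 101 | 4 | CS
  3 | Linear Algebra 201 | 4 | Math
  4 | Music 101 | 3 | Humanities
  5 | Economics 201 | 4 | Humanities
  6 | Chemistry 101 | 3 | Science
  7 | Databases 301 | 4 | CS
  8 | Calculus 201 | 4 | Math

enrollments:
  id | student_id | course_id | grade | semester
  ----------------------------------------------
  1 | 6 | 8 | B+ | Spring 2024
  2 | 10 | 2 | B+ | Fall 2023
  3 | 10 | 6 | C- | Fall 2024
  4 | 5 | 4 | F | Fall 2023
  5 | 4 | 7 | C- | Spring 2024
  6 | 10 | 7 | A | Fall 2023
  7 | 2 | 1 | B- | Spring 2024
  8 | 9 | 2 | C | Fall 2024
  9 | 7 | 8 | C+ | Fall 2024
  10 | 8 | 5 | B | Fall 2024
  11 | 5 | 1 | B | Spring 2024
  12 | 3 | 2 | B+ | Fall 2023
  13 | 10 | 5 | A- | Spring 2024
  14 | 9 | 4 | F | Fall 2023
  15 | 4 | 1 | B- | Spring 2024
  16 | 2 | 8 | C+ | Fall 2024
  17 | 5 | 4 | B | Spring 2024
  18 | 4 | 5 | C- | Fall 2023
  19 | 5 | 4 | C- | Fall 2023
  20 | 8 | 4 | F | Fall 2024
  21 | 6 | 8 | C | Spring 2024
SELECT p.name, COUNT(*) AS n FROM enrollments c JOIN courses p ON c.course_id = p.id GROUP BY p.id, p.name HAVING COUNT(*) >= 3

Execution result:
name | n
English 201 | 3
CS 101 | 3
Music 101 | 5
Economics 201 | 3
Calculus 201 | 4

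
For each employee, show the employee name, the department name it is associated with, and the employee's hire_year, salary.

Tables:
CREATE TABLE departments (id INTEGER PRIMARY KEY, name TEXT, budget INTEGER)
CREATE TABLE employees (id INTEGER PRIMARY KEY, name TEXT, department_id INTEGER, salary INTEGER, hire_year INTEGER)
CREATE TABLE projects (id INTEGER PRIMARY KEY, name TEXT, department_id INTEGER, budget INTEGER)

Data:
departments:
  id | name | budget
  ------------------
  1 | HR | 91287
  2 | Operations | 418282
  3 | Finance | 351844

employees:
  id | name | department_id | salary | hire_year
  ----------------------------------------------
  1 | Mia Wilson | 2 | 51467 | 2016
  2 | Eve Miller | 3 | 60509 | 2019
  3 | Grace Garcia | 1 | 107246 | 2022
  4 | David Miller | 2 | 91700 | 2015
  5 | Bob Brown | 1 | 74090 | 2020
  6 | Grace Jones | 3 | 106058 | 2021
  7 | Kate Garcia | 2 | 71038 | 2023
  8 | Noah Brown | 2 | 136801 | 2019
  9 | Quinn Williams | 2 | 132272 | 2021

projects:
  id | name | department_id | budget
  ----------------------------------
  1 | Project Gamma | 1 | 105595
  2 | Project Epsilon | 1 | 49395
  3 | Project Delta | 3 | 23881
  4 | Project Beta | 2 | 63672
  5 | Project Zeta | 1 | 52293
SELECT c.name, p.name AS department, c.hire_year, c.salary FROM employees c JOIN departments p ON c.department_id = p.id

Execution result:
name | department | hire_year | salary
Mia Wilson | Operations | 2016 | 51467
Eve Miller | Finance | 2019 | 60509
Grace Garcia | HR | 2022 | 107246
David Miller | Operations | 2015 | 91700
Bob Brown | HR | 2020 | 74090
Grace Jones | Finance | 2021 | 106058
Kate Garcia | Operations | 2023 | 71038
Noah Brown | Operations | 2019 | 136801
Quinn Williams | Operations | 2021 | 132272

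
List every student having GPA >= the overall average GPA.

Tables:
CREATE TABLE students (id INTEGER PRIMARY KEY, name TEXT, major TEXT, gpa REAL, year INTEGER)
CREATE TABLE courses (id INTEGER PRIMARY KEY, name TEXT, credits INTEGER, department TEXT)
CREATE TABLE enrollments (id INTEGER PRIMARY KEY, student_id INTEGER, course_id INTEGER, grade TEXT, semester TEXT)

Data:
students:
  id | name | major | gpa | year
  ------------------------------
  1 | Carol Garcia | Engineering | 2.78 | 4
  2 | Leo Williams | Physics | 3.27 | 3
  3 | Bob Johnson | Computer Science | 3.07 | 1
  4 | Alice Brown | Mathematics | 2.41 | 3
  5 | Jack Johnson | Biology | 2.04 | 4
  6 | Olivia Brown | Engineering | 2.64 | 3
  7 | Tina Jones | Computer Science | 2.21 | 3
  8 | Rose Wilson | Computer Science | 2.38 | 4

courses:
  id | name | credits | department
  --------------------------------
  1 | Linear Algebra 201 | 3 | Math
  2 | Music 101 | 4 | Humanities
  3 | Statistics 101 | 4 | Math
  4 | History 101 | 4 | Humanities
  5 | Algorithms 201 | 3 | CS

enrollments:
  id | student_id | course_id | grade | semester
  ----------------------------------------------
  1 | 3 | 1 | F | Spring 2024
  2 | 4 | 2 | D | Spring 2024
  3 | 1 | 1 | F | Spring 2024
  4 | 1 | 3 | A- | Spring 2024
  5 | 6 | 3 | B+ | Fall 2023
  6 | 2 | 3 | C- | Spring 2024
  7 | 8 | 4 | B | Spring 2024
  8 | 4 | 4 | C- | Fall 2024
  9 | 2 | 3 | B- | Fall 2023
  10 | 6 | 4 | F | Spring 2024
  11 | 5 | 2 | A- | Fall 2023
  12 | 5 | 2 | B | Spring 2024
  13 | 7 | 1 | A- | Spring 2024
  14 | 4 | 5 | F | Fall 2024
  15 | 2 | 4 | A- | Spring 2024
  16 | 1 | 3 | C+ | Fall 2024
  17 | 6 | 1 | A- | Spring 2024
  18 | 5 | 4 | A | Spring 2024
SELECT name, gpa FROM students WHERE gpa >= (SELECT AVG(gpa) FROM students)

Execution result:
name | gpa
Carol Garcia | 2.78
Leo Williams | 3.27
Bob Johnson | 3.07
Olivia Brown | 2.64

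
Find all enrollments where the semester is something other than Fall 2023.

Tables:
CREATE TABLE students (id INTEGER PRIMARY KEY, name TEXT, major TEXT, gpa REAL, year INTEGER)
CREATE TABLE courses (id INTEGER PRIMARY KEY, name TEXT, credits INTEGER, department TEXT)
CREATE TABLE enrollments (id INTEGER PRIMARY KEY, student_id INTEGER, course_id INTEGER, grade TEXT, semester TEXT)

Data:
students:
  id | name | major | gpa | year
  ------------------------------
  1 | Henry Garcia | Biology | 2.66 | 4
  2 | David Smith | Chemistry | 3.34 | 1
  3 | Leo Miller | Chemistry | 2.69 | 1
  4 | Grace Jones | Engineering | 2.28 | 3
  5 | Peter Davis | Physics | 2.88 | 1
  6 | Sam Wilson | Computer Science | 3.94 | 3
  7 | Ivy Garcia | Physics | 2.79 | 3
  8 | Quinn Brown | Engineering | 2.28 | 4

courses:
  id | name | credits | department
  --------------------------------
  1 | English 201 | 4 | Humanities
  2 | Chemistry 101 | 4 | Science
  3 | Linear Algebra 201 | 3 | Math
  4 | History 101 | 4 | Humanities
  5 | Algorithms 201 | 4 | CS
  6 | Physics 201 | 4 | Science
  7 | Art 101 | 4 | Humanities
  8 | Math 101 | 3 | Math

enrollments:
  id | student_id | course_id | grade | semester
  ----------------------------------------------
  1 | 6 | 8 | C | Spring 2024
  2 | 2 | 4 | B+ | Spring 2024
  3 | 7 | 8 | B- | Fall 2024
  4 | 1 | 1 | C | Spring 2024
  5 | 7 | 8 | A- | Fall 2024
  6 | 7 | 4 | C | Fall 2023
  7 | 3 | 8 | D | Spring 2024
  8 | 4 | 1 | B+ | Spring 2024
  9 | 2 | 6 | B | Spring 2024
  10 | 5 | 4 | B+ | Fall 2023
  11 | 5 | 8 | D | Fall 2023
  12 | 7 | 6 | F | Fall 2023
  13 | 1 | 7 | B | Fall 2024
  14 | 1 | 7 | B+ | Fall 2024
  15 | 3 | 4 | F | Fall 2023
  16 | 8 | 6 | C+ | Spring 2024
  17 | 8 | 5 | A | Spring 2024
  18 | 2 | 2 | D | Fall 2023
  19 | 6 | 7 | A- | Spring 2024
SELECT id, semester FROM enrollments WHERE semester <> 'Fall 2023'

Execution result:
id | semester
1 | Spring 2024
2 | Spring 2024
3 | Fall 2024
4 | Spring 2024
5 | Fall 2024
7 | Spring 2024
8 | Spring 2024
9 | Spring 2024
13 | Fall 2024
14 | Fall 2024
16 | Spring 2024
17 | Spring 2024
19 | Spring 2024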